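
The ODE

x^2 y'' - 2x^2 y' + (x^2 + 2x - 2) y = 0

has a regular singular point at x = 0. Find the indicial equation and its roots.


Divide by x^2 to reach normal form y'' + P_1(x) y' + P_2(x) y = 0 with P_1(x) = -2 and P_2(x) = 1 + 2/x - 2/x^2.
x = 0 is a singular point because the y-coefficient 1 + 2/x - 2/x^2 has a pole at x = 0.
It is a regular singular point because x P_1(x) = p(x) = -2x and x^2 P_2(x) = q(x) = x^2 + 2x - 2 are polynomials, hence analytic at x = 0.
p(0) = 0,  q(0) = -2.
Indicial equation: r(r-1) + p(0) r + q(0) = 0, i.e. r^2 + (p(0) - 1) r + q(0) = 0, i.e. r^2 - 1 r - 2 = 0.
Discriminant: (-1)^2 - 4(-2) = 9, so r = (1 ± 3)/2.
Solving: r_1 = 2, r_2 = -1.

indicial: r^2 - 1 r - 2 = 0; roots r_1 = 2, r_2 = -1


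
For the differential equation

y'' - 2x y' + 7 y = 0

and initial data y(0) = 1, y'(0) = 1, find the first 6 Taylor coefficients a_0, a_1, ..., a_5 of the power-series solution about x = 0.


Ansatz: y(x) = sum_{n>=0} a_n x^n, so y'(x) = sum_{n>=1} n a_n x^(n-1) and y''(x) = sum_{n>=2} n(n-1) a_n x^(n-2).
Substitute into P(x) y'' + Q(x) y' + R(x) y = 0 with P(x) = 1, Q(x) = -2x, R(x) = 7, and match powers of x.
Initial conditions: a_0 = 1, a_1 = 1.
Setting the coefficient of each power of x to zero and solving order by order (substituting the coefficients already found):
  x^0: 2 a_2 + 7 a_0 = 0  ->  2 a_2 = -7 a_0 = -7  ->  a_2 = -7/2
  x^1: 6 a_3 + 5 a_1 = 0  ->  6 a_3 = -5 a_1 = -5  ->  a_3 = -5/6
  x^2: 12 a_4 + 3 a_2 = 0  ->  12 a_4 = -3 a_2 = 21/2  ->  a_4 = 7/8
  x^3: 20 a_5 + a_3 = 0  ->  20 a_5 = -a_3 = 5/6  ->  a_5 = 1/24
Truncated series: y(x) = 1 + x - (7/2) x^2 - (5/6) x^3 + (7/8) x^4 + (1/24) x^5 + O(x^6).

a_0 = 1; a_1 = 1; a_2 = -7/2; a_3 = -5/6; a_4 = 7/8; a_5 = 1/24


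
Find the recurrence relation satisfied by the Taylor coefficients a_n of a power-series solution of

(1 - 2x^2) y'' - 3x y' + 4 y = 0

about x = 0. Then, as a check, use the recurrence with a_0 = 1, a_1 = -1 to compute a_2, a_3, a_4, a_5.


Substitute y = sum_n a_n x^n.
(1 - 2 x^2) y'' contributes (n+2)(n+1) a_{n+2} - 2 n(n-1) a_n at x^n.
-3 x y'(x) contributes -3 n a_n at x^n.
4 y(x) contributes 4 a_n at x^n.
Matching x^n: (n+2)(n+1) a_{n+2} + (-2 n(n-1) - 3 n + 4) a_n = 0.
Thus a_{n+2} = (2 n(n-1) + 3 n - 4) / ((n+1)(n+2)) * a_n.

Check with a_0 = 1, a_1 = -1 (apply the recurrence for n = 0, 1, 2, 3): a_0 = 1, a_1 = -1, a_2 = -2, a_3 = 1/6, a_4 = -1, a_5 = 17/120.

a_(n+2) = (2 n(n-1) + 3 n - 4) / ((n+1)(n+2)) * a_n; check: a_0 = 1, a_1 = -1, a_2 = -2, a_3 = 1/6, a_4 = -1, a_5 = 17/120


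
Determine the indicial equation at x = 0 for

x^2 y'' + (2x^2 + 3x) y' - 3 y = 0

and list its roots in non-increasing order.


Divide by x^2 to reach normal form y'' + P_1(x) y' + P_2(x) y = 0 with P_1(x) = 2 + 3/x and P_2(x) = -3/x^2.
x = 0 is a singular point because the y'-coefficient 2 + 3/x has a pole at x = 0 and the y-coefficient -3/x^2 has a pole at x = 0.
It is a regular singular point because x P_1(x) = p(x) = 2x + 3 and x^2 P_2(x) = q(x) = -3 are polynomials, hence analytic at x = 0.
p(0) = 3,  q(0) = -3.
Indicial equation: r(r-1) + p(0) r + q(0) = 0, i.e. r^2 + (p(0) - 1) r + q(0) = 0, i.e. r^2 + 2 r - 3 = 0.
Discriminant: (2)^2 - 4(-3) = 16, so r = (-2 ± 4)/2.
Solving: r_1 = 1, r_2 = -3.

indicial: r^2 + 2 r - 3 = 0; roots r_1 = 1, r_2 = -3


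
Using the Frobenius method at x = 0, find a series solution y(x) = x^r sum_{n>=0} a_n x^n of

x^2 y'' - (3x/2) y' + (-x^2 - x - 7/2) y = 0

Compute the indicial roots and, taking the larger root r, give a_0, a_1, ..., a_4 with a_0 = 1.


Write in Frobenius form y'' + (p(x)/x) y' + (q(x)/x^2) y = 0:
  p(x) = -3/2,  q(x) = -x^2 - x - 7/2.
Indicial equation: r(r-1) + (-3/2) r + (-7/2) = 0 -> roots r_1 = 7/2, r_2 = -1.
Take r = r_1 = 7/2. Let y(x) = x^r sum_{n>=0} a_n x^n with a_0 = 1.
Substitute y = x^r sum a_n x^n and match x^{r+n}. The recurrence is
  D(n) a_n - 1 a_{n-1} - 1 a_{n-2} = 0,  where D(n) = (r+n)(r+n-1) + (-3/2)(r+n) + (-7/2).
  a_n = [1 a_{n-1} + 1 a_{n-2}] / D(n).
Since the indicial polynomial factors as (r - r_1)(r - r_2), D(n) = (r_1 + n - r_1)(r_1 + n - r_2) = n(n + 9/2).
Evaluating step by step (a_0 = 1):
  n = 1: D(1) = 1(1 + 9/2) = 11/2; numerator = 1(1) = 1; a_1 = (1)/(11/2) = 2/11
  n = 2: D(2) = 2(2 + 9/2) = 13; numerator = 1(2/11) + 1(1) = 13/11; a_2 = (13/11)/(13) = 1/11
  n = 3: D(3) = 3(3 + 9/2) = 45/2; numerator = 1(1/11) + 1(2/11) = 3/11; a_3 = (3/11)/(45/2) = 2/165
  n = 4: D(4) = 4(4 + 9/2) = 34; numerator = 1(2/165) + 1(1/11) = 17/165; a_4 = (17/165)/(34) = 1/330

r = 7/2; a_0 = 1; a_1 = 2/11; a_2 = 1/11; a_3 = 2/165; a_4 = 1/330


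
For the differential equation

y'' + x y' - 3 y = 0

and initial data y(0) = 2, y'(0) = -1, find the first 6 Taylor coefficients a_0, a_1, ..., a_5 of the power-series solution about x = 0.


Ansatz: y(x) = sum_{n>=0} a_n x^n, so y'(x) = sum_{n>=1} n a_n x^(n-1) and y''(x) = sum_{n>=2} n(n-1) a_n x^(n-2).
Substitute into P(x) y'' + Q(x) y' + R(x) y = 0 with P(x) = 1, Q(x) = x, R(x) = -3, and match powers of x.
Initial conditions: a_0 = 2, a_1 = -1.
Setting the coefficient of each power of x to zero and solving order by order (substituting the coefficients already found):
  x^0: 2 a_2 - 3 a_0 = 0  ->  2 a_2 = 3 a_0 = 6  ->  a_2 = 3
  x^1: 6 a_3 - 2 a_1 = 0  ->  6 a_3 = 2 a_1 = -2  ->  a_3 = -1/3
  x^2: 12 a_4 - a_2 = 0  ->  12 a_4 = a_2 = 3  ->  a_4 = 1/4
  x^3: 20 a_5 = 0  ->  a_5 = 0
Truncated series: y(x) = 2 - x + 3 x^2 - (1/3) x^3 + (1/4) x^4 + O(x^6).

a_0 = 2; a_1 = -1; a_2 = 3; a_3 = -1/3; a_4 = 1/4; a_5 = 0


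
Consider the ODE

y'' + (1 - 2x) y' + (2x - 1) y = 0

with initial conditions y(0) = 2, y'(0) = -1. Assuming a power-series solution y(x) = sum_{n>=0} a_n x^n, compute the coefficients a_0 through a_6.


Ansatz: y(x) = sum_{n>=0} a_n x^n, so y'(x) = sum_{n>=1} n a_n x^(n-1) and y''(x) = sum_{n>=2} n(n-1) a_n x^(n-2).
Substitute into P(x) y'' + Q(x) y' + R(x) y = 0 with P(x) = 1, Q(x) = 1 - 2x, R(x) = 2x - 1, and match powers of x.
Initial conditions: a_0 = 2, a_1 = -1.
Setting the coefficient of each power of x to zero and solving order by order (substituting the coefficients already found):
  x^0: 2 a_2 + a_1 - a_0 = 0  ->  2 a_2 = -a_1 + a_0 = 3  ->  a_2 = 3/2
  x^1: 6 a_3 + 2 a_2 - 3 a_1 + 2 a_0 = 0  ->  6 a_3 = -2 a_2 + 3 a_1 - 2 a_0 = -10  ->  a_3 = -5/3
  x^2: 12 a_4 + 3 a_3 - 5 a_2 + 2 a_1 = 0  ->  12 a_4 = -3 a_3 + 5 a_2 - 2 a_1 = 29/2  ->  a_4 = 29/24
  x^3: 20 a_5 + 4 a_4 - 7 a_3 + 2 a_2 = 0  ->  20 a_5 = -4 a_4 + 7 a_3 - 2 a_2 = -39/2  ->  a_5 = -39/40
  x^4: 30 a_6 + 5 a_5 - 9 a_4 + 2 a_3 = 0  ->  30 a_6 = -5 a_5 + 9 a_4 - 2 a_3 = 229/12  ->  a_6 = 229/360
Truncated series: y(x) = 2 - x + (3/2) x^2 - (5/3) x^3 + (29/24) x^4 - (39/40) x^5 + (229/360) x^6 + O(x^7).

a_0 = 2; a_1 = -1; a_2 = 3/2; a_3 = -5/3; a_4 = 29/24; a_5 = -39/40; a_6 = 229/360


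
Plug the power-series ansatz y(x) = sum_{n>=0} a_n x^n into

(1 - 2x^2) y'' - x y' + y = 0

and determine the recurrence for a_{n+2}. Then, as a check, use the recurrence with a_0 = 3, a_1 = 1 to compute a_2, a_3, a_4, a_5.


Substitute y = sum_n a_n x^n.
(1 - 2 x^2) y'' contributes (n+2)(n+1) a_{n+2} - 2 n(n-1) a_n at x^n.
-x y'(x) contributes -n a_n at x^n.
y(x) contributes 1 a_n at x^n.
Matching x^n: (n+2)(n+1) a_{n+2} + (-2 n(n-1) - n + 1) a_n = 0.
Thus a_{n+2} = (2 n(n-1) + n - 1) / ((n+1)(n+2)) * a_n.

Check with a_0 = 3, a_1 = 1 (apply the recurrence for n = 0, 1, 2, 3): a_0 = 3, a_1 = 1, a_2 = -3/2, a_3 = 0, a_4 = -5/8, a_5 = 0.

a_(n+2) = (2 n(n-1) + n - 1) / ((n+1)(n+2)) * a_n; check: a_0 = 3, a_1 = 1, a_2 = -3/2, a_3 = 0, a_4 = -5/8, a_5 = 0


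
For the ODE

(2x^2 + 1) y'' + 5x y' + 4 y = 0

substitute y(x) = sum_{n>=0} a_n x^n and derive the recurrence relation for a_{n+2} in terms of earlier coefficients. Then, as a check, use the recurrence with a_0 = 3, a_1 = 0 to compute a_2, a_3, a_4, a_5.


Substitute y = sum_n a_n x^n.
(1 + 2 x^2) y'' contributes (n+2)(n+1) a_{n+2} + 2 n(n-1) a_n at x^n.
5 x y'(x) contributes 5 n a_n at x^n.
4 y(x) contributes 4 a_n at x^n.
Matching x^n: (n+2)(n+1) a_{n+2} + (2 n(n-1) + 5 n + 4) a_n = 0.
Thus a_{n+2} = (-2 n(n-1) - 5 n - 4) / ((n+1)(n+2)) * a_n.

Check with a_0 = 3, a_1 = 0 (apply the recurrence for n = 0, 1, 2, 3): a_0 = 3, a_1 = 0, a_2 = -6, a_3 = 0, a_4 = 9, a_5 = 0.

a_(n+2) = (-2 n(n-1) - 5 n - 4) / ((n+1)(n+2)) * a_n; check: a_0 = 3, a_1 = 0, a_2 = -6, a_3 = 0, a_4 = 9, a_5 = 0


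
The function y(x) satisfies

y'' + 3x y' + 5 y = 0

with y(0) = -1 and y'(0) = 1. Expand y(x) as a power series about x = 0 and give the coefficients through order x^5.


Ansatz: y(x) = sum_{n>=0} a_n x^n, so y'(x) = sum_{n>=1} n a_n x^(n-1) and y''(x) = sum_{n>=2} n(n-1) a_n x^(n-2).
Substitute into P(x) y'' + Q(x) y' + R(x) y = 0 with P(x) = 1, Q(x) = 3x, R(x) = 5, and match powers of x.
Initial conditions: a_0 = -1, a_1 = 1.
Setting the coefficient of each power of x to zero and solving order by order (substituting the coefficients already found):
  x^0: 2 a_2 + 5 a_0 = 0  ->  2 a_2 = -5 a_0 = 5  ->  a_2 = 5/2
  x^1: 6 a_3 + 8 a_1 = 0  ->  6 a_3 = -8 a_1 = -8  ->  a_3 = -4/3
  x^2: 12 a_4 + 11 a_2 = 0  ->  12 a_4 = -11 a_2 = -55/2  ->  a_4 = -55/24
  x^3: 20 a_5 + 14 a_3 = 0  ->  20 a_5 = -14 a_3 = 56/3  ->  a_5 = 14/15
Truncated series: y(x) = -1 + x + (5/2) x^2 - (4/3) x^3 - (55/24) x^4 + (14/15) x^5 + O(x^6).

a_0 = -1; a_1 = 1; a_2 = 5/2; a_3 = -4/3; a_4 = -55/24; a_5 = 14/15


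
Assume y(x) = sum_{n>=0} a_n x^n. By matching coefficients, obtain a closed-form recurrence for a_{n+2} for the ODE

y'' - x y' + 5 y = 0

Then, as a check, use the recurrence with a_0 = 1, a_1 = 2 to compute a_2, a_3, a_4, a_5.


Substitute y = sum_n a_n x^n.
y''(x) has coefficient (n+2)(n+1) a_{n+2} at x^n;
-x y'(x) has coefficient -n a_n at x^n (shift);
5 y(x) has coefficient 5 a_n at x^n.
Matching x^n: (n+2)(n+1) a_{n+2} + (-n + 5) a_n = 0.
Thus a_{n+2} = (n - 5) / ((n+1)(n+2)) * a_n.

Check with a_0 = 1, a_1 = 2 (apply the recurrence for n = 0, 1, 2, 3): a_0 = 1, a_1 = 2, a_2 = -5/2, a_3 = -4/3, a_4 = 5/8, a_5 = 2/15.

a_(n+2) = (n - 5) / ((n+1)(n+2)) * a_n; check: a_0 = 1, a_1 = 2, a_2 = -5/2, a_3 = -4/3, a_4 = 5/8, a_5 = 2/15


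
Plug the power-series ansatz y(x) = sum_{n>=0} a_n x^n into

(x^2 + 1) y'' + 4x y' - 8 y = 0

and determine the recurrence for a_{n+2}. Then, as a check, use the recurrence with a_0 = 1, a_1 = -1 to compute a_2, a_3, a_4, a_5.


Substitute y = sum_n a_n x^n.
(1 + 1 x^2) y'' contributes (n+2)(n+1) a_{n+2} + n(n-1) a_n at x^n.
4 x y'(x) contributes 4 n a_n at x^n.
-8 y(x) contributes -8 a_n at x^n.
Matching x^n: (n+2)(n+1) a_{n+2} + (n(n-1) + 4 n - 8) a_n = 0.
Thus a_{n+2} = (-n(n-1) - 4 n + 8) / ((n+1)(n+2)) * a_n.

Check with a_0 = 1, a_1 = -1 (apply the recurrence for n = 0, 1, 2, 3): a_0 = 1, a_1 = -1, a_2 = 4, a_3 = -2/3, a_4 = -2/3, a_5 = 1/3.

a_(n+2) = (-n(n-1) - 4 n + 8) / ((n+1)(n+2)) * a_n; check: a_0 = 1, a_1 = -1, a_2 = 4, a_3 = -2/3, a_4 = -2/3, a_5 = 1/3


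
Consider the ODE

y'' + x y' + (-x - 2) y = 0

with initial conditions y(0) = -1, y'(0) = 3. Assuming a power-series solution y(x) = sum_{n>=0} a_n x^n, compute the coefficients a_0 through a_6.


Ansatz: y(x) = sum_{n>=0} a_n x^n, so y'(x) = sum_{n>=1} n a_n x^(n-1) and y''(x) = sum_{n>=2} n(n-1) a_n x^(n-2).
Substitute into P(x) y'' + Q(x) y' + R(x) y = 0 with P(x) = 1, Q(x) = x, R(x) = -x - 2, and match powers of x.
Initial conditions: a_0 = -1, a_1 = 3.
Setting the coefficient of each power of x to zero and solving order by order (substituting the coefficients already found):
  x^0: 2 a_2 - 2 a_0 = 0  ->  2 a_2 = 2 a_0 = -2  ->  a_2 = -1
  x^1: 6 a_3 - a_1 - a_0 = 0  ->  6 a_3 = a_1 + a_0 = 2  ->  a_3 = 1/3
  x^2: 12 a_4 - a_1 = 0  ->  12 a_4 = a_1 = 3  ->  a_4 = 1/4
  x^3: 20 a_5 + a_3 - a_2 = 0  ->  20 a_5 = -a_3 + a_2 = -4/3  ->  a_5 = -1/15
  x^4: 30 a_6 + 2 a_4 - a_3 = 0  ->  30 a_6 = -2 a_4 + a_3 = -1/6  ->  a_6 = -1/180
Truncated series: y(x) = -1 + 3 x - x^2 + (1/3) x^3 + (1/4) x^4 - (1/15) x^5 - (1/180) x^6 + O(x^7).

a_0 = -1; a_1 = 3; a_2 = -1; a_3 = 1/3; a_4 = 1/4; a_5 = -1/15; a_6 = -1/180


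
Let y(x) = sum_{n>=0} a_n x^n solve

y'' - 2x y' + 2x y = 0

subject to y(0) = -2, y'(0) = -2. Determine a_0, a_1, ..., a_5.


Ansatz: y(x) = sum_{n>=0} a_n x^n, so y'(x) = sum_{n>=1} n a_n x^(n-1) and y''(x) = sum_{n>=2} n(n-1) a_n x^(n-2).
Substitute into P(x) y'' + Q(x) y' + R(x) y = 0 with P(x) = 1, Q(x) = -2x, R(x) = 2x, and match powers of x.
Initial conditions: a_0 = -2, a_1 = -2.
Setting the coefficient of each power of x to zero and solving order by order (substituting the coefficients already found):
  x^0: 2 a_2 = 0  ->  a_2 = 0
  x^1: 6 a_3 - 2 a_1 + 2 a_0 = 0  ->  6 a_3 = 2 a_1 - 2 a_0 = 0  ->  a_3 = 0
  x^2: 12 a_4 - 4 a_2 + 2 a_1 = 0  ->  12 a_4 = 4 a_2 - 2 a_1 = 4  ->  a_4 = 1/3
  x^3: 20 a_5 - 6 a_3 + 2 a_2 = 0  ->  20 a_5 = 6 a_3 - 2 a_2 = 0  ->  a_5 = 0
Truncated series: y(x) = -2 - 2 x + (1/3) x^4 + O(x^6).

a_0 = -2; a_1 = -2; a_2 = 0; a_3 = 0; a_4 = 1/3; a_5 = 0


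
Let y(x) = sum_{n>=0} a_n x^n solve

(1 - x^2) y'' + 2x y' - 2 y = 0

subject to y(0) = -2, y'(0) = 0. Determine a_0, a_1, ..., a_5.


Ansatz: y(x) = sum_{n>=0} a_n x^n, so y'(x) = sum_{n>=1} n a_n x^(n-1) and y''(x) = sum_{n>=2} n(n-1) a_n x^(n-2).
Substitute into P(x) y'' + Q(x) y' + R(x) y = 0 with P(x) = 1 - x^2, Q(x) = 2x, R(x) = -2, and match powers of x.
Initial conditions: a_0 = -2, a_1 = 0.
Setting the coefficient of each power of x to zero and solving order by order (substituting the coefficients already found):
  x^0: 2 a_2 - 2 a_0 = 0  ->  2 a_2 = 2 a_0 = -4  ->  a_2 = -2
  x^1: 6 a_3 = 0  ->  a_3 = 0
  x^2: 12 a_4 = 0  ->  a_4 = 0
  x^3: 20 a_5 - 2 a_3 = 0  ->  20 a_5 = 2 a_3 = 0  ->  a_5 = 0
Truncated series: y(x) = -2 - 2 x^2 + O(x^6).

a_0 = -2; a_1 = 0; a_2 = -2; a_3 = 0; a_4 = 0; a_5 = 0


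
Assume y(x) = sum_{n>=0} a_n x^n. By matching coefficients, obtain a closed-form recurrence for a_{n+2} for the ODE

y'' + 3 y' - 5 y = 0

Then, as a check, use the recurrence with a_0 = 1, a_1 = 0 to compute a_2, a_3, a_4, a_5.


Substitute y = sum_n a_n x^n.
y''(x) has coefficient (n+2)(n+1) a_{n+2} at x^n;
3 y'(x) has coefficient 3 (n+1) a_{n+1} at x^n;
-5 y(x) has coefficient -5 a_n at x^n.
Matching x^n: (n+2)(n+1) a_{n+2} + 3 (n+1) a_{n+1} - 5 a_n = 0.
Thus a_{n+2} = [-3 (n+1) a_{n+1} + 5 a_n] / ((n+1)(n+2)).

Check with a_0 = 1, a_1 = 0 (apply the recurrence for n = 0, 1, 2, 3): a_0 = 1, a_1 = 0, a_2 = 5/2, a_3 = -5/2, a_4 = 35/12, a_5 = -19/8.

a_(n+2) = [-3 (n+1) a_(n+1) + 5 a_n] / ((n+1)(n+2)); check: a_0 = 1, a_1 = 0, a_2 = 5/2, a_3 = -5/2, a_4 = 35/12, a_5 = -19/8


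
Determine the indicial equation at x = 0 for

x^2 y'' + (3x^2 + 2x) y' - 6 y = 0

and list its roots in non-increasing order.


Divide by x^2 to reach normal form y'' + P_1(x) y' + P_2(x) y = 0 with P_1(x) = 3 + 2/x and P_2(x) = -6/x^2.
x = 0 is a singular point because the y'-coefficient 3 + 2/x has a pole at x = 0 and the y-coefficient -6/x^2 has a pole at x = 0.
It is a regular singular point because x P_1(x) = p(x) = 3x + 2 and x^2 P_2(x) = q(x) = -6 are polynomials, hence analytic at x = 0.
p(0) = 2,  q(0) = -6.
Indicial equation: r(r-1) + p(0) r + q(0) = 0, i.e. r^2 + (p(0) - 1) r + q(0) = 0, i.e. r^2 + 1 r - 6 = 0.
Discriminant: (1)^2 - 4(-6) = 25, so r = (-1 ± 5)/2.
Solving: r_1 = 2, r_2 = -3.

indicial: r^2 + 1 r - 6 = 0; roots r_1 = 2, r_2 = -3


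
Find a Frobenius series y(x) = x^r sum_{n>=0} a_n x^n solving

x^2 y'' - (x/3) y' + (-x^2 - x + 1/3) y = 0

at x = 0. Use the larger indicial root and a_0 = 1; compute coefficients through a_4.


Write in Frobenius form y'' + (p(x)/x) y' + (q(x)/x^2) y = 0:
  p(x) = -1/3,  q(x) = -x^2 - x + 1/3.
Indicial equation: r(r-1) + (-1/3) r + (1/3) = 0 -> roots r_1 = 1, r_2 = 1/3.
Take r = r_1 = 1. Let y(x) = x^r sum_{n>=0} a_n x^n with a_0 = 1.
Substitute y = x^r sum a_n x^n and match x^{r+n}. The recurrence is
  D(n) a_n - 1 a_{n-1} - 1 a_{n-2} = 0,  where D(n) = (r+n)(r+n-1) + (-1/3)(r+n) + (1/3).
  a_n = [1 a_{n-1} + 1 a_{n-2}] / D(n).
Since the indicial polynomial factors as (r - r_1)(r - r_2), D(n) = (r_1 + n - r_1)(r_1 + n - r_2) = n(n + 2/3).
Evaluating step by step (a_0 = 1):
  n = 1: D(1) = 1(1 + 2/3) = 5/3; numerator = 1(1) = 1; a_1 = (1)/(5/3) = 3/5
  n = 2: D(2) = 2(2 + 2/3) = 16/3; numerator = 1(3/5) + 1(1) = 8/5; a_2 = (8/5)/(16/3) = 3/10
  n = 3: D(3) = 3(3 + 2/3) = 11; numerator = 1(3/10) + 1(3/5) = 9/10; a_3 = (9/10)/(11) = 9/110
  n = 4: D(4) = 4(4 + 2/3) = 56/3; numerator = 1(9/110) + 1(3/10) = 21/55; a_4 = (21/55)/(56/3) = 9/440

r = 1; a_0 = 1; a_1 = 3/5; a_2 = 3/10; a_3 = 9/110; a_4 = 9/440


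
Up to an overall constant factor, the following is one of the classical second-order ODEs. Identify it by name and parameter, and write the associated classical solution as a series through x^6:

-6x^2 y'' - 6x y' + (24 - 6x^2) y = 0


All three coefficients share the factor -6; dividing through by -6 gives  x^2 y'' + x y' + (x^2 - 4) y = 0.
This matches the Bessel equation x^2 y'' + x y' + (x^2 - nu^2) y = 0 with nu^2 = 4, so nu = 2; the solution bounded at x = 0 is J_2(x).
Frobenius at x = 0: indicial roots ±nu; for r = nu the recurrence k(k + 2nu) c_k = -c_{k-2} gives the standard series J_nu(x) = sum_{k>=0} (-1)^k / (k! (k+nu)!) (x/2)^(2k+nu). Evaluate the first 3 terms:
  k = 0: (-1)^0 / (0! * 2! * 2^2) x^2 = 1/(1*2*4) x^2 = (1/8) x^2
  k = 1: (-1)^1 / (1! * 3! * 2^4) x^4 = -1/(1*6*16) x^4 = (-1/96) x^4
  k = 2: (-1)^2 / (2! * 4! * 2^6) x^6 = 1/(2*24*64) x^6 = (1/3072) x^6
Hence J_2(x) = x^6/3072 - x^4/96 + x^2/8 + ....

J_2(x); series = x^6/3072 - x^4/96 + x^2/8


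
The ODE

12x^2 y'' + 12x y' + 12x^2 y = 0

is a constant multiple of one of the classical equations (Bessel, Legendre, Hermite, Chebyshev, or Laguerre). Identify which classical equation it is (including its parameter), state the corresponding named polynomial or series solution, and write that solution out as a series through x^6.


All three coefficients share the factor 12; dividing through by 12 gives  x^2 y'' + x y' + x^2 y = 0.
This matches the Bessel equation x^2 y'' + x y' + (x^2 - nu^2) y = 0 with nu^2 = 0, so nu = 0; the solution bounded at x = 0 is J_0(x).
Frobenius at x = 0: indicial roots ±nu; for r = nu the recurrence k(k + 2nu) c_k = -c_{k-2} gives the standard series J_nu(x) = sum_{k>=0} (-1)^k / (k! (k+nu)!) (x/2)^(2k+nu). Evaluate the first 4 terms:
  k = 0: (-1)^0 / (0! * 0! * 2^0) x^0 = 1/(1*1*1) x^0 = (1) x^0
  k = 1: (-1)^1 / (1! * 1! * 2^2) x^2 = -1/(1*1*4) x^2 = (-1/4) x^2
  k = 2: (-1)^2 / (2! * 2! * 2^4) x^4 = 1/(2*2*16) x^4 = (1/64) x^4
  k = 3: (-1)^3 / (3! * 3! * 2^6) x^6 = -1/(6*6*64) x^6 = (-1/2304) x^6
Hence J_0(x) = -x^6/2304 + x^4/64 - x^2/4 + 1 + ....

J_0(x); series = -x^6/2304 + x^4/64 - x^2/4 + 1


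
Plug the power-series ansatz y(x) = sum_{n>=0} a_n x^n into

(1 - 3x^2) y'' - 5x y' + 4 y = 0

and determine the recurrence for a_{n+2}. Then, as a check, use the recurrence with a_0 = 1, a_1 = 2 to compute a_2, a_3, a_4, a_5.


Substitute y = sum_n a_n x^n.
(1 - 3 x^2) y'' contributes (n+2)(n+1) a_{n+2} - 3 n(n-1) a_n at x^n.
-5 x y'(x) contributes -5 n a_n at x^n.
4 y(x) contributes 4 a_n at x^n.
Matching x^n: (n+2)(n+1) a_{n+2} + (-3 n(n-1) - 5 n + 4) a_n = 0.
Thus a_{n+2} = (3 n(n-1) + 5 n - 4) / ((n+1)(n+2)) * a_n.

Check with a_0 = 1, a_1 = 2 (apply the recurrence for n = 0, 1, 2, 3): a_0 = 1, a_1 = 2, a_2 = -2, a_3 = 1/3, a_4 = -2, a_5 = 29/60.

a_(n+2) = (3 n(n-1) + 5 n - 4) / ((n+1)(n+2)) * a_n; check: a_0 = 1, a_1 = 2, a_2 = -2, a_3 = 1/3, a_4 = -2, a_5 = 29/60


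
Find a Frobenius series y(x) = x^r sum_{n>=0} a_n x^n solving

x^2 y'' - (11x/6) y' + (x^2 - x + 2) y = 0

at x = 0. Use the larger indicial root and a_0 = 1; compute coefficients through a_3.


Write in Frobenius form y'' + (p(x)/x) y' + (q(x)/x^2) y = 0:
  p(x) = -11/6,  q(x) = x^2 - x + 2.
Indicial equation: r(r-1) + (-11/6) r + (2) = 0 -> roots r_1 = 3/2, r_2 = 4/3.
Take r = r_1 = 3/2. Let y(x) = x^r sum_{n>=0} a_n x^n with a_0 = 1.
Substitute y = x^r sum a_n x^n and match x^{r+n}. The recurrence is
  D(n) a_n - 1 a_{n-1} + 1 a_{n-2} = 0,  where D(n) = (r+n)(r+n-1) + (-11/6)(r+n) + (2).
  a_n = [1 a_{n-1} - 1 a_{n-2}] / D(n).
Since the indicial polynomial factors as (r - r_1)(r - r_2), D(n) = (r_1 + n - r_1)(r_1 + n - r_2) = n(n + 1/6).
Evaluating step by step (a_0 = 1):
  n = 1: D(1) = 1(1 + 1/6) = 7/6; numerator = 1(1) = 1; a_1 = (1)/(7/6) = 6/7
  n = 2: D(2) = 2(2 + 1/6) = 13/3; numerator = 1(6/7) - 1(1) = -1/7; a_2 = (-1/7)/(13/3) = -3/91
  n = 3: D(3) = 3(3 + 1/6) = 19/2; numerator = 1(-3/91) - 1(6/7) = -81/91; a_3 = (-81/91)/(19/2) = -162/1729

r = 3/2; a_0 = 1; a_1 = 6/7; a_2 = -3/91; a_3 = -162/1729


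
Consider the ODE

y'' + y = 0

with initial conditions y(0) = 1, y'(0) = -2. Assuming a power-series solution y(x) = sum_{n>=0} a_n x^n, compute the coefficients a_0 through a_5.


Ansatz: y(x) = sum_{n>=0} a_n x^n, so y'(x) = sum_{n>=1} n a_n x^(n-1) and y''(x) = sum_{n>=2} n(n-1) a_n x^(n-2).
Substitute into P(x) y'' + Q(x) y' + R(x) y = 0 with P(x) = 1, Q(x) = 0, R(x) = 1, and match powers of x.
Initial conditions: a_0 = 1, a_1 = -2.
Setting the coefficient of each power of x to zero and solving order by order (substituting the coefficients already found):
  x^0: 2 a_2 + a_0 = 0  ->  2 a_2 = -a_0 = -1  ->  a_2 = -1/2
  x^1: 6 a_3 + a_1 = 0  ->  6 a_3 = -a_1 = 2  ->  a_3 = 1/3
  x^2: 12 a_4 + a_2 = 0  ->  12 a_4 = -a_2 = 1/2  ->  a_4 = 1/24
  x^3: 20 a_5 + a_3 = 0  ->  20 a_5 = -a_3 = -1/3  ->  a_5 = -1/60
Truncated series: y(x) = 1 - 2 x - (1/2) x^2 + (1/3) x^3 + (1/24) x^4 - (1/60) x^5 + O(x^6).

a_0 = 1; a_1 = -2; a_2 = -1/2; a_3 = 1/3; a_4 = 1/24; a_5 = -1/60


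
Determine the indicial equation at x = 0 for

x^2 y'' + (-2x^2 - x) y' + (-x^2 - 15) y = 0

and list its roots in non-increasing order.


Divide by x^2 to reach normal form y'' + P_1(x) y' + P_2(x) y = 0 with P_1(x) = -2 - 1/x and P_2(x) = -1 - 15/x^2.
x = 0 is a singular point because the y'-coefficient -2 - 1/x has a pole at x = 0 and the y-coefficient -1 - 15/x^2 has a pole at x = 0.
It is a regular singular point because x P_1(x) = p(x) = -2x - 1 and x^2 P_2(x) = q(x) = -x^2 - 15 are polynomials, hence analytic at x = 0.
p(0) = -1,  q(0) = -15.
Indicial equation: r(r-1) + p(0) r + q(0) = 0, i.e. r^2 + (p(0) - 1) r + q(0) = 0, i.e. r^2 - 2 r - 15 = 0.
Discriminant: (-2)^2 - 4(-15) = 64, so r = (2 ± 8)/2.
Solving: r_1 = 5, r_2 = -3.

indicial: r^2 - 2 r - 15 = 0; roots r_1 = 5, r_2 = -3


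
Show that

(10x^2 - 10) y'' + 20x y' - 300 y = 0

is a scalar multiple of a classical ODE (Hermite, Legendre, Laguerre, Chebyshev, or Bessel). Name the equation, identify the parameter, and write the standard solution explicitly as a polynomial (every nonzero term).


All three coefficients share the factor -10; dividing through by -10 gives  (1 - x^2) y'' - 2x y' + 30 y = 0.
This matches the Legendre equation (1 - x^2) y'' - 2x y' + n(n+1) y = 0 (note the -2x y' term) with n(n+1) = 30, so n = 5; the polynomial solution is P_5(x).
With y = sum_k a_k x^k, matching x^k gives (k+2)(k+1) a_{k+2} = [k(k+1) - n(n+1)] a_k = (k - 5)(k + 6) a_k. The right side vanishes at k = 5, so the series with the parity of 5 terminates at degree 5.
Standard normalization (P_n(1) = 1): leading coefficient (2n)!/(2^n (n!)^2) = 3628800/(32*14400) = 63/8, so a_5 = 63/8. Work downward with a_k = (k+1)(k+2) a_{k+2} / ((k - 5)(k + 6)):
  a_3 = (4)(5)(63/8) / ((3 - 5)(3 + 6)) = (315/2)/(-18) = -35/4
  a_1 = (2)(3)(-35/4) / ((1 - 5)(1 + 6)) = (-105/2)/(-28) = 15/8
Hence P_5(x) = 63 x^5/8 - 35 x^3/4 + 15 x/8.

P_5(x); series = 63 x^5/8 - 35 x^3/4 + 15 x/8


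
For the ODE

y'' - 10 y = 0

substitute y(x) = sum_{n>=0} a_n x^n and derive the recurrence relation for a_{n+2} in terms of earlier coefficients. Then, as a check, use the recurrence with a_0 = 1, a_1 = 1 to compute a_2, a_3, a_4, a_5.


Substitute y = sum_n a_n x^n into y'' + (const) y = 0.
y''(x) = sum_{n>=0} (n+2)(n+1) a_{n+2} x^n.
The ODE becomes sum_n [(n+2)(n+1) a_{n+2} - 10 a_n] x^n = 0.
Setting each coefficient to zero gives the recurrence:
  (n+2)(n+1) a_{n+2} - 10 a_n = 0,
  a_{n+2} = 10 / ((n+1)(n+2)) a_n.

Check with a_0 = 1, a_1 = 1 (apply the recurrence for n = 0, 1, 2, 3): a_0 = 1, a_1 = 1, a_2 = 5, a_3 = 5/3, a_4 = 25/6, a_5 = 5/6.

a_{n+2} = 10/((n+1)(n+2)) * a_n; check: a_0 = 1, a_1 = 1, a_2 = 5, a_3 = 5/3, a_4 = 25/6, a_5 = 5/6


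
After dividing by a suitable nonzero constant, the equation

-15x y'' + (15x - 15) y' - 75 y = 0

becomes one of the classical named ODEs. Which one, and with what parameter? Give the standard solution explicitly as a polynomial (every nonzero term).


All three coefficients share the factor -15; dividing through by -15 gives  x y'' + (1 - x) y' + 5 y = 0.
This matches the Laguerre equation x y'' + (1 - x) y' + n y = 0 with n = 5; the polynomial solution is L_5(x).
With y = sum_k a_k x^k, matching x^k gives (k+1)k a_{k+1} + (k+1) a_{k+1} - k a_k + n a_k = 0, i.e. (k+1)^2 a_{k+1} = (k - n) a_k = (k - 5) a_k. The right side vanishes at k = 5, so the series terminates at degree 5.
Standard normalization L_n(0) = 1 gives a_0 = 1. Work upward with a_{k+1} = (k - 5) a_k / (k+1)^2:
  a_1 = (0 - 5)(1) / 1^2 = -5/1 = -5
  a_2 = (1 - 5)(-5) / 2^2 = 20/4 = 5
  a_3 = (2 - 5)(5) / 3^2 = -15/9 = -5/3
  a_4 = (3 - 5)(-5/3) / 4^2 = (10/3)/16 = 5/24
  a_5 = (4 - 5)(5/24) / 5^2 = (-5/24)/25 = -1/120
Hence L_5(x) = -x^5/120 + 5 x^4/24 - 5 x^3/3 + 5 x^2 - 5 x + 1.

L_5(x); series = -x^5/120 + 5 x^4/24 - 5 x^3/3 + 5 x^2 - 5 x + 1


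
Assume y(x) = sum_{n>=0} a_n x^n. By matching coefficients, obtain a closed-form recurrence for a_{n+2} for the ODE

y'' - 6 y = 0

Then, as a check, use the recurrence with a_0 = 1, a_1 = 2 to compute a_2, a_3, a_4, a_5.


Substitute y = sum_n a_n x^n into y'' + (const) y = 0.
y''(x) = sum_{n>=0} (n+2)(n+1) a_{n+2} x^n.
The ODE becomes sum_n [(n+2)(n+1) a_{n+2} - 6 a_n] x^n = 0.
Setting each coefficient to zero gives the recurrence:
  (n+2)(n+1) a_{n+2} - 6 a_n = 0,
  a_{n+2} = 6 / ((n+1)(n+2)) a_n.

Check with a_0 = 1, a_1 = 2 (apply the recurrence for n = 0, 1, 2, 3): a_0 = 1, a_1 = 2, a_2 = 3, a_3 = 2, a_4 = 3/2, a_5 = 3/5.

a_{n+2} = 6/((n+1)(n+2)) * a_n; check: a_0 = 1, a_1 = 2, a_2 = 3, a_3 = 2, a_4 = 3/2, a_5 = 3/5


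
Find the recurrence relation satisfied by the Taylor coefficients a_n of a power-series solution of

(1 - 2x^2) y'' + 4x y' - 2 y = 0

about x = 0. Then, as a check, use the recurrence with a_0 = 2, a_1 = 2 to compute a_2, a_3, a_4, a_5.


Substitute y = sum_n a_n x^n.
(1 - 2 x^2) y'' contributes (n+2)(n+1) a_{n+2} - 2 n(n-1) a_n at x^n.
4 x y'(x) contributes 4 n a_n at x^n.
-2 y(x) contributes -2 a_n at x^n.
Matching x^n: (n+2)(n+1) a_{n+2} + (-2 n(n-1) + 4 n - 2) a_n = 0.
Thus a_{n+2} = (2 n(n-1) - 4 n + 2) / ((n+1)(n+2)) * a_n.

Check with a_0 = 2, a_1 = 2 (apply the recurrence for n = 0, 1, 2, 3): a_0 = 2, a_1 = 2, a_2 = 2, a_3 = -2/3, a_4 = -1/3, a_5 = -1/15.

a_(n+2) = (2 n(n-1) - 4 n + 2) / ((n+1)(n+2)) * a_n; check: a_0 = 2, a_1 = 2, a_2 = 2, a_3 = -2/3, a_4 = -1/3, a_5 = -1/15


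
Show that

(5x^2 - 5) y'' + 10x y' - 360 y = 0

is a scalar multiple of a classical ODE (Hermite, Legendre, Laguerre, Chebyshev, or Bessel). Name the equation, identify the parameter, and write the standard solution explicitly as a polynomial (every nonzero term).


All three coefficients share the factor -5; dividing through by -5 gives  (1 - x^2) y'' - 2x y' + 72 y = 0.
This matches the Legendre equation (1 - x^2) y'' - 2x y' + n(n+1) y = 0 (note the -2x y' term) with n(n+1) = 72, so n = 8; the polynomial solution is P_8(x).
With y = sum_k a_k x^k, matching x^k gives (k+2)(k+1) a_{k+2} = [k(k+1) - n(n+1)] a_k = (k - 8)(k + 9) a_k. The right side vanishes at k = 8, so the series with the parity of 8 terminates at degree 8.
Standard normalization (P_n(1) = 1): leading coefficient (2n)!/(2^n (n!)^2) = 20922789888000/(256*1625702400) = 6435/128, so a_8 = 6435/128. Work downward with a_k = (k+1)(k+2) a_{k+2} / ((k - 8)(k + 9)):
  a_6 = (7)(8)(6435/128) / ((6 - 8)(6 + 9)) = (45045/16)/(-30) = -3003/32
  a_4 = (5)(6)(-3003/32) / ((4 - 8)(4 + 9)) = (-45045/16)/(-52) = 3465/64
  a_2 = (3)(4)(3465/64) / ((2 - 8)(2 + 9)) = (10395/16)/(-66) = -315/32
  a_0 = (1)(2)(-315/32) / ((0 - 8)(0 + 9)) = (-315/16)/(-72) = 35/128
Hence P_8(x) = 6435 x^8/128 - 3003 x^6/32 + 3465 x^4/64 - 315 x^2/32 + 35/128.

P_8(x); series = 6435 x^8/128 - 3003 x^6/32 + 3465 x^4/64 - 315 x^2/32 + 35/128


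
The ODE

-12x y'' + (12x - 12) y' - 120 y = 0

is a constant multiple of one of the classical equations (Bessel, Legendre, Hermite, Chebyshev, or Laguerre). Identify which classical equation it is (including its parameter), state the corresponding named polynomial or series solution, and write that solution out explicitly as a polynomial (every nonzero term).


All three coefficients share the factor -12; dividing through by -12 gives  x y'' + (1 - x) y' + 10 y = 0.
This matches the Laguerre equation x y'' + (1 - x) y' + n y = 0 with n = 10; the polynomial solution is L_10(x).
With y = sum_k a_k x^k, matching x^k gives (k+1)k a_{k+1} + (k+1) a_{k+1} - k a_k + n a_k = 0, i.e. (k+1)^2 a_{k+1} = (k - n) a_k = (k - 10) a_k. The right side vanishes at k = 10, so the series terminates at degree 10.
Standard normalization L_n(0) = 1 gives a_0 = 1. Work upward with a_{k+1} = (k - 10) a_k / (k+1)^2:
  a_1 = (0 - 10)(1) / 1^2 = -10/1 = -10
  a_2 = (1 - 10)(-10) / 2^2 = 90/4 = 45/2
  a_3 = (2 - 10)(45/2) / 3^2 = -180/9 = -20
  a_4 = (3 - 10)(-20) / 4^2 = 140/16 = 35/4
  a_5 = (4 - 10)(35/4) / 5^2 = (-105/2)/25 = -21/10
  a_6 = (5 - 10)(-21/10) / 6^2 = (21/2)/36 = 7/24
  a_7 = (6 - 10)(7/24) / 7^2 = (-7/6)/49 = -1/42
  a_8 = (7 - 10)(-1/42) / 8^2 = (1/14)/64 = 1/896
  a_9 = (8 - 10)(1/896) / 9^2 = (-1/448)/81 = -1/36288
  a_10 = (9 - 10)(-1/36288) / 10^2 = (1/36288)/100 = 1/3628800
Hence L_10(x) = x^10/3628800 - x^9/36288 + x^8/896 - x^7/42 + 7 x^6/24 - 21 x^5/10 + 35 x^4/4 - 20 x^3 + 45 x^2/2 - 10 x + 1.

L_10(x); series = x^10/3628800 - x^9/36288 + x^8/896 - x^7/42 + 7 x^6/24 - 21 x^5/10 + 35 x^4/4 - 20 x^3 + 45 x^2/2 - 10 x + 1


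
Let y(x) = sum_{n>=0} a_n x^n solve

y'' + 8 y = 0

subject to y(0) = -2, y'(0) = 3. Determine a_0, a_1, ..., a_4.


Ansatz: y(x) = sum_{n>=0} a_n x^n, so y'(x) = sum_{n>=1} n a_n x^(n-1) and y''(x) = sum_{n>=2} n(n-1) a_n x^(n-2).
Substitute into P(x) y'' + Q(x) y' + R(x) y = 0 with P(x) = 1, Q(x) = 0, R(x) = 8, and match powers of x.
Initial conditions: a_0 = -2, a_1 = 3.
Setting the coefficient of each power of x to zero and solving order by order (substituting the coefficients already found):
  x^0: 2 a_2 + 8 a_0 = 0  ->  2 a_2 = -8 a_0 = 16  ->  a_2 = 8
  x^1: 6 a_3 + 8 a_1 = 0  ->  6 a_3 = -8 a_1 = -24  ->  a_3 = -4
  x^2: 12 a_4 + 8 a_2 = 0  ->  12 a_4 = -8 a_2 = -64  ->  a_4 = -16/3
Truncated series: y(x) = -2 + 3 x + 8 x^2 - 4 x^3 - (16/3) x^4 + O(x^5).

a_0 = -2; a_1 = 3; a_2 = 8; a_3 = -4; a_4 = -16/3


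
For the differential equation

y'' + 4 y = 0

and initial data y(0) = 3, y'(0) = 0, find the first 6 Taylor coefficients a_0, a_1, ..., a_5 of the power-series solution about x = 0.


Ansatz: y(x) = sum_{n>=0} a_n x^n, so y'(x) = sum_{n>=1} n a_n x^(n-1) and y''(x) = sum_{n>=2} n(n-1) a_n x^(n-2).
Substitute into P(x) y'' + Q(x) y' + R(x) y = 0 with P(x) = 1, Q(x) = 0, R(x) = 4, and match powers of x.
Initial conditions: a_0 = 3, a_1 = 0.
Setting the coefficient of each power of x to zero and solving order by order (substituting the coefficients already found):
  x^0: 2 a_2 + 4 a_0 = 0  ->  2 a_2 = -4 a_0 = -12  ->  a_2 = -6
  x^1: 6 a_3 + 4 a_1 = 0  ->  6 a_3 = -4 a_1 = 0  ->  a_3 = 0
  x^2: 12 a_4 + 4 a_2 = 0  ->  12 a_4 = -4 a_2 = 24  ->  a_4 = 2
  x^3: 20 a_5 + 4 a_3 = 0  ->  20 a_5 = -4 a_3 = 0  ->  a_5 = 0
Truncated series: y(x) = 3 - 6 x^2 + 2 x^4 + O(x^6).

a_0 = 3; a_1 = 0; a_2 = -6; a_3 = 0; a_4 = 2; a_5 = 0


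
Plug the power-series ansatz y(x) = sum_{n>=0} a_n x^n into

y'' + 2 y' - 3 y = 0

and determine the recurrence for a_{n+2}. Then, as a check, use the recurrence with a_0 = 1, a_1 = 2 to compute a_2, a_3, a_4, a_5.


Substitute y = sum_n a_n x^n.
y''(x) has coefficient (n+2)(n+1) a_{n+2} at x^n;
2 y'(x) has coefficient 2 (n+1) a_{n+1} at x^n;
-3 y(x) has coefficient -3 a_n at x^n.
Matching x^n: (n+2)(n+1) a_{n+2} + 2 (n+1) a_{n+1} - 3 a_n = 0.
Thus a_{n+2} = [-2 (n+1) a_{n+1} + 3 a_n] / ((n+1)(n+2)).

Check with a_0 = 1, a_1 = 2 (apply the recurrence for n = 0, 1, 2, 3): a_0 = 1, a_1 = 2, a_2 = -1/2, a_3 = 4/3, a_4 = -19/24, a_5 = 31/60.

a_(n+2) = [-2 (n+1) a_(n+1) + 3 a_n] / ((n+1)(n+2)); check: a_0 = 1, a_1 = 2, a_2 = -1/2, a_3 = 4/3, a_4 = -19/24, a_5 = 31/60


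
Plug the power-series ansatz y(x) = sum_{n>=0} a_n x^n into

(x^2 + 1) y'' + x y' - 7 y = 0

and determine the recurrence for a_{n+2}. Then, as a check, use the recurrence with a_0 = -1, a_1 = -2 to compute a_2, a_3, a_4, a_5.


Substitute y = sum_n a_n x^n.
(1 + 1 x^2) y'' contributes (n+2)(n+1) a_{n+2} + n(n-1) a_n at x^n.
x y'(x) contributes n a_n at x^n.
-7 y(x) contributes -7 a_n at x^n.
Matching x^n: (n+2)(n+1) a_{n+2} + (n(n-1) + n - 7) a_n = 0.
Thus a_{n+2} = (-n(n-1) - n + 7) / ((n+1)(n+2)) * a_n.

Check with a_0 = -1, a_1 = -2 (apply the recurrence for n = 0, 1, 2, 3): a_0 = -1, a_1 = -2, a_2 = -7/2, a_3 = -2, a_4 = -7/8, a_5 = 1/5.

a_(n+2) = (-n(n-1) - n + 7) / ((n+1)(n+2)) * a_n; check: a_0 = -1, a_1 = -2, a_2 = -7/2, a_3 = -2, a_4 = -7/8, a_5 = 1/5


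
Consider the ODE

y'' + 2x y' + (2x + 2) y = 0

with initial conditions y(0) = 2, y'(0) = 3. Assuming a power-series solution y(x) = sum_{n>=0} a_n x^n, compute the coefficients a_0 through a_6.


Ansatz: y(x) = sum_{n>=0} a_n x^n, so y'(x) = sum_{n>=1} n a_n x^(n-1) and y''(x) = sum_{n>=2} n(n-1) a_n x^(n-2).
Substitute into P(x) y'' + Q(x) y' + R(x) y = 0 with P(x) = 1, Q(x) = 2x, R(x) = 2x + 2, and match powers of x.
Initial conditions: a_0 = 2, a_1 = 3.
Setting the coefficient of each power of x to zero and solving order by order (substituting the coefficients already found):
  x^0: 2 a_2 + 2 a_0 = 0  ->  2 a_2 = -2 a_0 = -4  ->  a_2 = -2
  x^1: 6 a_3 + 4 a_1 + 2 a_0 = 0  ->  6 a_3 = -4 a_1 - 2 a_0 = -16  ->  a_3 = -8/3
  x^2: 12 a_4 + 6 a_2 + 2 a_1 = 0  ->  12 a_4 = -6 a_2 - 2 a_1 = 6  ->  a_4 = 1/2
  x^3: 20 a_5 + 8 a_3 + 2 a_2 = 0  ->  20 a_5 = -8 a_3 - 2 a_2 = 76/3  ->  a_5 = 19/15
  x^4: 30 a_6 + 10 a_4 + 2 a_3 = 0  ->  30 a_6 = -10 a_4 - 2 a_3 = 1/3  ->  a_6 = 1/90
Truncated series: y(x) = 2 + 3 x - 2 x^2 - (8/3) x^3 + (1/2) x^4 + (19/15) x^5 + (1/90) x^6 + O(x^7).

a_0 = 2; a_1 = 3; a_2 = -2; a_3 = -8/3; a_4 = 1/2; a_5 = 19/15; a_6 = 1/90


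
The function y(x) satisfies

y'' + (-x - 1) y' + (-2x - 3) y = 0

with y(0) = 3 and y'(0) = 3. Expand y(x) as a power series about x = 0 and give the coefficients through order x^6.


Ansatz: y(x) = sum_{n>=0} a_n x^n, so y'(x) = sum_{n>=1} n a_n x^(n-1) and y''(x) = sum_{n>=2} n(n-1) a_n x^(n-2).
Substitute into P(x) y'' + Q(x) y' + R(x) y = 0 with P(x) = 1, Q(x) = -x - 1, R(x) = -2x - 3, and match powers of x.
Initial conditions: a_0 = 3, a_1 = 3.
Setting the coefficient of each power of x to zero and solving order by order (substituting the coefficients already found):
  x^0: 2 a_2 - a_1 - 3 a_0 = 0  ->  2 a_2 = a_1 + 3 a_0 = 12  ->  a_2 = 6
  x^1: 6 a_3 - 2 a_2 - 4 a_1 - 2 a_0 = 0  ->  6 a_3 = 2 a_2 + 4 a_1 + 2 a_0 = 30  ->  a_3 = 5
  x^2: 12 a_4 - 3 a_3 - 5 a_2 - 2 a_1 = 0  ->  12 a_4 = 3 a_3 + 5 a_2 + 2 a_1 = 51  ->  a_4 = 17/4
  x^3: 20 a_5 - 4 a_4 - 6 a_3 - 2 a_2 = 0  ->  20 a_5 = 4 a_4 + 6 a_3 + 2 a_2 = 59  ->  a_5 = 59/20
  x^4: 30 a_6 - 5 a_5 - 7 a_4 - 2 a_3 = 0  ->  30 a_6 = 5 a_5 + 7 a_4 + 2 a_3 = 109/2  ->  a_6 = 109/60
Truncated series: y(x) = 3 + 3 x + 6 x^2 + 5 x^3 + (17/4) x^4 + (59/20) x^5 + (109/60) x^6 + O(x^7).

a_0 = 3; a_1 = 3; a_2 = 6; a_3 = 5; a_4 = 17/4; a_5 = 59/20; a_6 = 109/60


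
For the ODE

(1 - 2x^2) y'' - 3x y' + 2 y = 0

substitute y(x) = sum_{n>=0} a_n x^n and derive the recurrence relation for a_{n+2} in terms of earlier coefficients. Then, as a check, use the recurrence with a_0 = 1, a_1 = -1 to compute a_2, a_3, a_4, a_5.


Substitute y = sum_n a_n x^n.
(1 - 2 x^2) y'' contributes (n+2)(n+1) a_{n+2} - 2 n(n-1) a_n at x^n.
-3 x y'(x) contributes -3 n a_n at x^n.
2 y(x) contributes 2 a_n at x^n.
Matching x^n: (n+2)(n+1) a_{n+2} + (-2 n(n-1) - 3 n + 2) a_n = 0.
Thus a_{n+2} = (2 n(n-1) + 3 n - 2) / ((n+1)(n+2)) * a_n.

Check with a_0 = 1, a_1 = -1 (apply the recurrence for n = 0, 1, 2, 3): a_0 = 1, a_1 = -1, a_2 = -1, a_3 = -1/6, a_4 = -2/3, a_5 = -19/120.

a_(n+2) = (2 n(n-1) + 3 n - 2) / ((n+1)(n+2)) * a_n; check: a_0 = 1, a_1 = -1, a_2 = -1, a_3 = -1/6, a_4 = -2/3, a_5 = -19/120


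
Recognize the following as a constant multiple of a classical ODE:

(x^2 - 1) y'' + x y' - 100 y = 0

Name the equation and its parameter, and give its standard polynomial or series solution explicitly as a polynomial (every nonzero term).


All three coefficients share the factor -1; dividing through by -1 gives  (1 - x^2) y'' - x y' + 100 y = 0.
This matches the Chebyshev equation (1 - x^2) y'' - x y' + n^2 y = 0 (note the -x y' term, not -2x y') with n^2 = 100, so n = 10; the polynomial solution is T_10(x).
With y = sum_k a_k x^k, matching x^k gives (k+2)(k+1) a_{k+2} = (k^2 - n^2) a_k = (k - 10)(k + 10) a_k. The right side vanishes at k = 10, so the series with the parity of 10 terminates at degree 10.
Standard normalization: leading coefficient of T_n is 2^(n-1), so a_10 = 2^9 = 512. Work downward with a_k = (k+1)(k+2) a_{k+2} / ((k - 10)(k + 10)):
  a_8 = (9)(10)(512) / ((8 - 10)(8 + 10)) = 46080/(-36) = -1280
  a_6 = (7)(8)(-1280) / ((6 - 10)(6 + 10)) = -71680/(-64) = 1120
  a_4 = (5)(6)(1120) / ((4 - 10)(4 + 10)) = 33600/(-84) = -400
  a_2 = (3)(4)(-400) / ((2 - 10)(2 + 10)) = -4800/(-96) = 50
  a_0 = (1)(2)(50) / ((0 - 10)(0 + 10)) = 100/(-100) = -1
Hence T_10(x) = 512 x^10 - 1280 x^8 + 1120 x^6 - 400 x^4 + 50 x^2 - 1.

T_10(x); series = 512 x^10 - 1280 x^8 + 1120 x^6 - 400 x^4 + 50 x^2 - 1


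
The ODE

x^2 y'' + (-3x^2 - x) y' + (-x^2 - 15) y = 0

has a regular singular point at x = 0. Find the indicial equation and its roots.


Divide by x^2 to reach normal form y'' + P_1(x) y' + P_2(x) y = 0 with P_1(x) = -3 - 1/x and P_2(x) = -1 - 15/x^2.
x = 0 is a singular point because the y'-coefficient -3 - 1/x has a pole at x = 0 and the y-coefficient -1 - 15/x^2 has a pole at x = 0.
It is a regular singular point because x P_1(x) = p(x) = -3x - 1 and x^2 P_2(x) = q(x) = -x^2 - 15 are polynomials, hence analytic at x = 0.
p(0) = -1,  q(0) = -15.
Indicial equation: r(r-1) + p(0) r + q(0) = 0, i.e. r^2 + (p(0) - 1) r + q(0) = 0, i.e. r^2 - 2 r - 15 = 0.
Discriminant: (-2)^2 - 4(-15) = 64, so r = (2 ± 8)/2.
Solving: r_1 = 5, r_2 = -3.

indicial: r^2 - 2 r - 15 = 0; roots r_1 = 5, r_2 = -3


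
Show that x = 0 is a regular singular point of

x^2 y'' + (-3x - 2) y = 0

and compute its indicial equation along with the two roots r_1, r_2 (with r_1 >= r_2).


Divide by x^2 to reach normal form y'' + P_1(x) y' + P_2(x) y = 0 with P_1(x) = 0 and P_2(x) = -3/x - 2/x^2.
x = 0 is a singular point because the y-coefficient -3/x - 2/x^2 has a pole at x = 0.
It is a regular singular point because x P_1(x) = p(x) = 0 and x^2 P_2(x) = q(x) = -3x - 2 are polynomials, hence analytic at x = 0.
p(0) = 0,  q(0) = -2.
Indicial equation: r(r-1) + p(0) r + q(0) = 0, i.e. r^2 + (p(0) - 1) r + q(0) = 0, i.e. r^2 - 1 r - 2 = 0.
Discriminant: (-1)^2 - 4(-2) = 9, so r = (1 ± 3)/2.
Solving: r_1 = 2, r_2 = -1.

indicial: r^2 - 1 r - 2 = 0; roots r_1 = 2, r_2 = -1


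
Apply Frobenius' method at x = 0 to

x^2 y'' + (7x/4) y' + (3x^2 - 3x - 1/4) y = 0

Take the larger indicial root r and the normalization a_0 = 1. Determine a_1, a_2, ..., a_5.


Write in Frobenius form y'' + (p(x)/x) y' + (q(x)/x^2) y = 0:
  p(x) = 7/4,  q(x) = 3x^2 - 3x - 1/4.
Indicial equation: r(r-1) + (7/4) r + (-1/4) = 0 -> roots r_1 = 1/4, r_2 = -1.
Take r = r_1 = 1/4. Let y(x) = x^r sum_{n>=0} a_n x^n with a_0 = 1.
Substitute y = x^r sum a_n x^n and match x^{r+n}. The recurrence is
  D(n) a_n - 3 a_{n-1} + 3 a_{n-2} = 0,  where D(n) = (r+n)(r+n-1) + (7/4)(r+n) + (-1/4).
  a_n = [3 a_{n-1} - 3 a_{n-2}] / D(n).
Since the indicial polynomial factors as (r - r_1)(r - r_2), D(n) = (r_1 + n - r_1)(r_1 + n - r_2) = n(n + 5/4).
Evaluating step by step (a_0 = 1):
  n = 1: D(1) = 1(1 + 5/4) = 9/4; numerator = 3(1) = 3; a_1 = (3)/(9/4) = 4/3
  n = 2: D(2) = 2(2 + 5/4) = 13/2; numerator = 3(4/3) - 3(1) = 1; a_2 = (1)/(13/2) = 2/13
  n = 3: D(3) = 3(3 + 5/4) = 51/4; numerator = 3(2/13) - 3(4/3) = -46/13; a_3 = (-46/13)/(51/4) = -184/663
  n = 4: D(4) = 4(4 + 5/4) = 21; numerator = 3(-184/663) - 3(2/13) = -22/17; a_4 = (-22/17)/(21) = -22/357
  n = 5: D(5) = 5(5 + 5/4) = 125/4; numerator = 3(-22/357) - 3(-184/663) = 1002/1547; a_5 = (1002/1547)/(125/4) = 4008/193375

r = 1/4; a_0 = 1; a_1 = 4/3; a_2 = 2/13; a_3 = -184/663; a_4 = -22/357; a_5 = 4008/193375
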